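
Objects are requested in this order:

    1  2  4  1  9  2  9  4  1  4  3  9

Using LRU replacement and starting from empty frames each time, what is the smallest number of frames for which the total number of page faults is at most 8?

f=1: 12 faults
f=2: 10 faults
f=3: 9 faults
f=4: 5 faults
f=5: 5 faults
Smallest f with faults ≤ 8 is 4.

4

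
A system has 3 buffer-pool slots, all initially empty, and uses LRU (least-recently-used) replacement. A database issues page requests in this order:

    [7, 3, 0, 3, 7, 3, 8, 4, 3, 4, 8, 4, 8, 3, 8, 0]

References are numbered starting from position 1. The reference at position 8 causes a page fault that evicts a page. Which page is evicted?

pos 1: 7 → miss, frames (7)
pos 2: 3 → miss, frames (7 3)
pos 3: 0 → miss, frames (7 3 0)
pos 4: 3 → hit
pos 5: 7 → hit
pos 6: 3 → hit
pos 7: 8 → miss, evict 0, frames (7 3 8)
pos 8: 4 → miss, evict 7, frames (3 8 4)
At position 8, page 7 is evicted.

7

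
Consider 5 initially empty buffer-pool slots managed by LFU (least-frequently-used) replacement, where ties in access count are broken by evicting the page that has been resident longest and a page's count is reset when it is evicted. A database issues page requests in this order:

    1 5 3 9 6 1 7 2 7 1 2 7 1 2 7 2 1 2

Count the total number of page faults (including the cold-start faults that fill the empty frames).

1 -> miss, frames (1)
5 -> miss, frames (1 5)
3 -> miss, frames (1 5 3)
9 -> miss, frames (1 5 3 9)
6 -> miss, frames (1 5 3 9 6)
1 -> hit
7 -> miss, evict 5, frames (1 3 9 6 7)
2 -> miss, evict 3, frames (1 9 6 7 2)
7 -> hit
1 -> hit
2 -> hit
7 -> hit
1 -> hit
2 -> hit
7 -> hit
2 -> hit
1 -> hit
2 -> hit
Page faults: 7.

7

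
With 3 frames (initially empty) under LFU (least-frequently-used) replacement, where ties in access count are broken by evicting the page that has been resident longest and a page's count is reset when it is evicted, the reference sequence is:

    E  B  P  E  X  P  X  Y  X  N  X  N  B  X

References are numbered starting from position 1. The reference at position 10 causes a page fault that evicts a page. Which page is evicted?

pos 1: E: fault, frames {E}
pos 2: B: fault, frames {E,B}
pos 3: P: fault, frames {E,B,P}
pos 4: E: hit
pos 5: X: fault, evict B, frames {E,P,X}
pos 6: P: hit
pos 7: X: hit
pos 8: Y: fault, evict E, frames {P,X,Y}
pos 9: X: hit
pos 10: N: fault, evict Y, frames {P,X,N}
At position 10, page Y is evicted.

Y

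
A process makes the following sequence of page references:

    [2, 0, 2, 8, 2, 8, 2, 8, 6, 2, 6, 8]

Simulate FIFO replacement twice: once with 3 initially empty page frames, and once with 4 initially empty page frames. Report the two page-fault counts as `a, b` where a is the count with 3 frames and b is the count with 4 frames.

3 frames: F F . F . . . . F F . . → 5 faults.
4 frames: F F . F . . . . F . . . → 4 faults.
4 < 5: adding a frame reduced faults, as is typical.

5, 4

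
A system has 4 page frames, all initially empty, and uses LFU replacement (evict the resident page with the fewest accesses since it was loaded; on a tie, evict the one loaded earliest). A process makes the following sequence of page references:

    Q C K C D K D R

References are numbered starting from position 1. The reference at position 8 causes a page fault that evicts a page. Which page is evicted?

Q

pos 1: Q: miss, frames [Q]
pos 2: C: miss, frames [Q, C]
pos 3: K: miss, frames [Q, C, K]
pos 4: C: hit
pos 5: D: miss, frames [Q, C, K, D]
pos 6: K: hit
pos 7: D: hit
pos 8: R: miss, evict Q, frames [C, K, D, R]
At position 8, page Q is evicted.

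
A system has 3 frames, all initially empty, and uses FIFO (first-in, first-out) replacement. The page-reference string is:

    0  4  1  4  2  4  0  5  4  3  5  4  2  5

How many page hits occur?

4

0 -> miss, frames [0]
4 -> miss, frames [0, 4]
1 -> miss, frames [0, 4, 1]
4 -> hit
2 -> miss, evict 0, frames [4, 1, 2]
4 -> hit
0 -> miss, evict 4, frames [1, 2, 0]
5 -> miss, evict 1, frames [2, 0, 5]
4 -> miss, evict 2, frames [0, 5, 4]
3 -> miss, evict 0, frames [5, 4, 3]
5 -> hit
4 -> hit
2 -> miss, evict 5, frames [4, 3, 2]
5 -> miss, evict 4, frames [3, 2, 5]
Hits: 4.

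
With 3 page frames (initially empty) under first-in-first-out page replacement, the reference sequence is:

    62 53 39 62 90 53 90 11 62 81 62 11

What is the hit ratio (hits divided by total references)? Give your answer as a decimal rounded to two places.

0.42

62 -> miss, frames (62)
53 -> miss, frames (62 53)
39 -> miss, frames (62 53 39)
62 -> hit
90 -> miss, evict 62, frames (53 39 90)
53 -> hit
90 -> hit
11 -> miss, evict 53, frames (39 90 11)
62 -> miss, evict 39, frames (90 11 62)
81 -> miss, evict 90, frames (11 62 81)
62 -> hit
11 -> hit
Hits: 5 of 12 references → 5/12 = 0.4167.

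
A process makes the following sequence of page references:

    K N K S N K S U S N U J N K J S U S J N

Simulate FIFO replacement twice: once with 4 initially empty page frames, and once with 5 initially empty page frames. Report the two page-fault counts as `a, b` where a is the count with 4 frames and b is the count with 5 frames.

4 frames: F F . F . . . F . . . F . F . . . . . F → 7 faults.
5 frames: F F . F . . . F . . . F . . . . . . . . → 5 faults.
5 < 7: adding a frame reduced faults, as is typical.

7, 5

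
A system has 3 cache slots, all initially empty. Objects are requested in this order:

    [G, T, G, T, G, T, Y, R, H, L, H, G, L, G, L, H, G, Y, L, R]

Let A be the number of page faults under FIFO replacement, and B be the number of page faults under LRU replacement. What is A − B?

-1

Under FIFO: F F . . . . F F F F . F . . . . . F . F → 9 faults.
Under LRU: F F . . . . F F F F . F . . . . . F F F → 10 faults.
A − B = 9 − 10 = -1.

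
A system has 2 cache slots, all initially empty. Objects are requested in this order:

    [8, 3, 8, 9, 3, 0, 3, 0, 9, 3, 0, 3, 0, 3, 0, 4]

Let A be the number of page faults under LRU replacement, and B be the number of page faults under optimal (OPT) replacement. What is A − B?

Under LRU: F F . F F F . . F F F . . . . F → 9 faults.
Under OPT: F F . F . F . . F . F . . . . F → 7 faults.
A − B = 9 − 7 = 2.

2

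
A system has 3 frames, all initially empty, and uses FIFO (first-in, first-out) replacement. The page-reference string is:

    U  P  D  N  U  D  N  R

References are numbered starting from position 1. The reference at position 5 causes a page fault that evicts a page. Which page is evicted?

pos 1: U: miss, frames (U)
pos 2: P: miss, frames (U P)
pos 3: D: miss, frames (U P D)
pos 4: N: miss, evict U, frames (P D N)
pos 5: U: miss, evict P, frames (D N U)
At position 5, page P is evicted.

P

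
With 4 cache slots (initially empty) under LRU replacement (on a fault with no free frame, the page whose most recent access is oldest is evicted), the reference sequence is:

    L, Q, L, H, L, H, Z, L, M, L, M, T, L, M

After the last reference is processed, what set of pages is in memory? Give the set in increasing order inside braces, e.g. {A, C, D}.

L -> fault, frames {L}
Q -> fault, frames {L,Q}
L -> hit
H -> fault, frames {Q,L,H}
L -> hit
H -> hit
Z -> fault, frames {Q,L,H,Z}
L -> hit
M -> fault, evict Q, frames {H,Z,L,M}
L -> hit
M -> hit
T -> fault, evict H, frames {Z,L,M,T}
L -> hit
M -> hit

{L, M, T, Z}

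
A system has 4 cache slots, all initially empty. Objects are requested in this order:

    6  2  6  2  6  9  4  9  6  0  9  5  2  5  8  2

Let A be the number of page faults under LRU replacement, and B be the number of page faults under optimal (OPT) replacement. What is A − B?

1

Under LRU: F F . . . F F . . F . F F . F . → 8 faults.
Under OPT: F F . . . F F . . F . F . . F . → 7 faults.
A − B = 8 − 7 = 1.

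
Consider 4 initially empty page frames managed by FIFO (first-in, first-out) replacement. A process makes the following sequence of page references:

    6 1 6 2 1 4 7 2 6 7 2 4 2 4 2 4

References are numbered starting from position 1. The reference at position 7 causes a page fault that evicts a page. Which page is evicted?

6

pos 1: 6 -> fault, frames {6}
pos 2: 1 -> fault, frames {6,1}
pos 3: 6 -> hit
pos 4: 2 -> fault, frames {6,1,2}
pos 5: 1 -> hit
pos 6: 4 -> fault, frames {6,1,2,4}
pos 7: 7 -> fault, evict 6, frames {1,2,4,7}
At position 7, page 6 is evicted.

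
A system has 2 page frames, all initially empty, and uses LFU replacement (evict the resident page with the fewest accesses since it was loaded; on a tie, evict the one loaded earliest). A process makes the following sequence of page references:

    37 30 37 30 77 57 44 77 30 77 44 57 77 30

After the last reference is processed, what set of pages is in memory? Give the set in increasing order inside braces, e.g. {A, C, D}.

{30, 77}

37 → fault, frames {37}
30 → fault, frames {37,30}
37 → hit
30 → hit
77 → fault, evict 37, frames {30,77}
57 → fault, evict 77, frames {30,57}
44 → fault, evict 57, frames {30,44}
77 → fault, evict 44, frames {30,77}
30 → hit
77 → hit
44 → fault, evict 77, frames {30,44}
57 → fault, evict 44, frames {30,57}
77 → fault, evict 57, frames {30,77}
30 → hit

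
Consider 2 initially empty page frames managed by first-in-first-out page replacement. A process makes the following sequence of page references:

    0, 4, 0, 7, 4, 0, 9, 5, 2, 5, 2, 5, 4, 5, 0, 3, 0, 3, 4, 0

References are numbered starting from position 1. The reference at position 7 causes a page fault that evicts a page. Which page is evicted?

pos 1: 0: fault, frames [0]
pos 2: 4: fault, frames [0, 4]
pos 3: 0: hit
pos 4: 7: fault, evict 0, frames [4, 7]
pos 5: 4: hit
pos 6: 0: fault, evict 4, frames [7, 0]
pos 7: 9: fault, evict 7, frames [0, 9]
At position 7, page 7 is evicted.

7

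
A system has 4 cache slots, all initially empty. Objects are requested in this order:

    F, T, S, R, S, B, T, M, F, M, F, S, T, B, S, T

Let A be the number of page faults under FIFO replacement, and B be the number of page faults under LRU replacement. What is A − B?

1

Under FIFO: F F F F . F . F F . . F F F . . → 10 faults.
Under LRU: F F F F . F . F F . . F . F . . → 9 faults.
A − B = 10 − 9 = 1.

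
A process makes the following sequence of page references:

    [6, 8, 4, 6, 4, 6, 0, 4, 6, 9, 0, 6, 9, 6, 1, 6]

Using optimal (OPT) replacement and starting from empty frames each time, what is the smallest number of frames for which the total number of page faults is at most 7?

f=1: 16 faults
f=2: 8 faults
f=3: 6 faults
f=4: 6 faults
f=5: 6 faults
f=6: 6 faults
Smallest f with faults ≤ 7 is 3.

3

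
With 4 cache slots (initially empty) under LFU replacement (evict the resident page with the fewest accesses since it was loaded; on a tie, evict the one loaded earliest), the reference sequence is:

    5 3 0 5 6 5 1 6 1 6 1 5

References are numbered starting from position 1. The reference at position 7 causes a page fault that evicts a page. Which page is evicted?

3

pos 1: 5: fault, frames [5]
pos 2: 3: fault, frames [5, 3]
pos 3: 0: fault, frames [5, 3, 0]
pos 4: 5: hit
pos 5: 6: fault, frames [5, 3, 0, 6]
pos 6: 5: hit
pos 7: 1: fault, evict 3, frames [5, 0, 6, 1]
At position 7, page 3 is evicted.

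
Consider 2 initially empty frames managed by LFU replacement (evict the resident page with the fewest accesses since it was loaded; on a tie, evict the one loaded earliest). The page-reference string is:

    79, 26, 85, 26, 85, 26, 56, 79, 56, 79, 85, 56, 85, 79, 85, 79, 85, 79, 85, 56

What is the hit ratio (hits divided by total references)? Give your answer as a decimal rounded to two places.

79 → miss, frames [79]
26 → miss, frames [79, 26]
85 → miss, evict 79, frames [26, 85]
26 → hit
85 → hit
26 → hit
56 → miss, evict 85, frames [26, 56]
79 → miss, evict 56, frames [26, 79]
56 → miss, evict 79, frames [26, 56]
79 → miss, evict 56, frames [26, 79]
85 → miss, evict 79, frames [26, 85]
56 → miss, evict 85, frames [26, 56]
85 → miss, evict 56, frames [26, 85]
79 → miss, evict 85, frames [26, 79]
85 → miss, evict 79, frames [26, 85]
79 → miss, evict 85, frames [26, 79]
85 → miss, evict 79, frames [26, 85]
79 → miss, evict 85, frames [26, 79]
85 → miss, evict 79, frames [26, 85]
56 → miss, evict 85, frames [26, 56]
Hits: 3 of 20 references → 3/20 = 0.1500.

0.15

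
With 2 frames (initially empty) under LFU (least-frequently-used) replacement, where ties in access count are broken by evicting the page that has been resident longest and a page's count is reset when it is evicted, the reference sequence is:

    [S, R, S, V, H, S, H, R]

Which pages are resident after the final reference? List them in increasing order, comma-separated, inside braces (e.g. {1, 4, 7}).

S: miss, frames {S}
R: miss, frames {S,R}
S: hit
V: miss, evict R, frames {S,V}
H: miss, evict V, frames {S,H}
S: hit
H: hit
R: miss, evict H, frames {S,R}

{R, S}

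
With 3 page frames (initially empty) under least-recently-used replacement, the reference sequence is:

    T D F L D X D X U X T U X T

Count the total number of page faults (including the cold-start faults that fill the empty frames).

T → miss, frames (T)
D → miss, frames (T D)
F → miss, frames (T D F)
L → miss, evict T, frames (D F L)
D → hit
X → miss, evict F, frames (L D X)
D → hit
X → hit
U → miss, evict L, frames (D X U)
X → hit
T → miss, evict D, frames (U X T)
U → hit
X → hit
T → hit
Page faults: 7.

7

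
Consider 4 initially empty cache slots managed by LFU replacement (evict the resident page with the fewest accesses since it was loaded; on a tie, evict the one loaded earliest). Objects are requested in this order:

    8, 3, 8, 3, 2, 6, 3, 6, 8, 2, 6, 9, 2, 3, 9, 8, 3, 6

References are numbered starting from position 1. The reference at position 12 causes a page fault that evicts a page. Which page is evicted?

pos 1: 8 -> fault, frames (8)
pos 2: 3 -> fault, frames (8 3)
pos 3: 8 -> hit
pos 4: 3 -> hit
pos 5: 2 -> fault, frames (8 3 2)
pos 6: 6 -> fault, frames (8 3 2 6)
pos 7: 3 -> hit
pos 8: 6 -> hit
pos 9: 8 -> hit
pos 10: 2 -> hit
pos 11: 6 -> hit
pos 12: 9 -> fault, evict 2, frames (8 3 6 9)
At position 12, page 2 is evicted.

2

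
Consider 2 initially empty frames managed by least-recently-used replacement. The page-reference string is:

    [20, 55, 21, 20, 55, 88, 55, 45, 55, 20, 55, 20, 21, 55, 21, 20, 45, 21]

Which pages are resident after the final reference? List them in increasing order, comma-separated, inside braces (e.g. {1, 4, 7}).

{21, 45}

20 -> miss, frames (20)
55 -> miss, frames (20 55)
21 -> miss, evict 20, frames (55 21)
20 -> miss, evict 55, frames (21 20)
55 -> miss, evict 21, frames (20 55)
88 -> miss, evict 20, frames (55 88)
55 -> hit
45 -> miss, evict 88, frames (55 45)
55 -> hit
20 -> miss, evict 45, frames (55 20)
55 -> hit
20 -> hit
21 -> miss, evict 55, frames (20 21)
55 -> miss, evict 20, frames (21 55)
21 -> hit
20 -> miss, evict 55, frames (21 20)
45 -> miss, evict 21, frames (20 45)
21 -> miss, evict 20, frames (45 21)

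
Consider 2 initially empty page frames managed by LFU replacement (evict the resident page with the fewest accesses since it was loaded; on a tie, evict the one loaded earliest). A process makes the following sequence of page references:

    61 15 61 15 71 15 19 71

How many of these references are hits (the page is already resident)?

61: fault, frames [61]
15: fault, frames [61, 15]
61: hit
15: hit
71: fault, evict 61, frames [15, 71]
15: hit
19: fault, evict 71, frames [15, 19]
71: fault, evict 19, frames [15, 71]
Hits: 3.

3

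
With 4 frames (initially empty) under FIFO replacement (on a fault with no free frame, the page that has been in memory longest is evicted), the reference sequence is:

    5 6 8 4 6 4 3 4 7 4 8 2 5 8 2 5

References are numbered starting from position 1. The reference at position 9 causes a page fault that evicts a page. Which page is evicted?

pos 1: 5: fault, frames (5)
pos 2: 6: fault, frames (5 6)
pos 3: 8: fault, frames (5 6 8)
pos 4: 4: fault, frames (5 6 8 4)
pos 5: 6: hit
pos 6: 4: hit
pos 7: 3: fault, evict 5, frames (6 8 4 3)
pos 8: 4: hit
pos 9: 7: fault, evict 6, frames (8 4 3 7)
At position 9, page 6 is evicted.

6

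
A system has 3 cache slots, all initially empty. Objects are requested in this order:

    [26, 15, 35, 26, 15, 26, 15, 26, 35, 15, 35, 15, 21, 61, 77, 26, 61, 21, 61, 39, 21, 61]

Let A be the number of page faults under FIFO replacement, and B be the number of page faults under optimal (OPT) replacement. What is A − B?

Under FIFO: F F F . . . . . . . . . F F F F . F F F . . → 10 faults.
Under OPT: F F F . . . . . . . . . F F F . . F . F . . → 8 faults.
A − B = 10 − 8 = 2.

2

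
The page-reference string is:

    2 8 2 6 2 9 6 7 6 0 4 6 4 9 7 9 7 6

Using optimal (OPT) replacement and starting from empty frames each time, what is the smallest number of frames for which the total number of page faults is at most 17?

2

f=1: 18 faults
f=2: 10 faults
f=3: 8 faults
f=4: 7 faults
f=5: 7 faults
f=6: 7 faults
f=7: 7 faults
Smallest f with faults ≤ 17 is 2.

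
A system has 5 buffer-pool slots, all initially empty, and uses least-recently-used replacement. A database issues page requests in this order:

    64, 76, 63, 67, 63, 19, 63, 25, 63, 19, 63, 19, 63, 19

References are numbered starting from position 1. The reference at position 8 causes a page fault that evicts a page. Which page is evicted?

64

pos 1: 64: fault, frames [64]
pos 2: 76: fault, frames [64, 76]
pos 3: 63: fault, frames [64, 76, 63]
pos 4: 67: fault, frames [64, 76, 63, 67]
pos 5: 63: hit
pos 6: 19: fault, frames [64, 76, 67, 63, 19]
pos 7: 63: hit
pos 8: 25: fault, evict 64, frames [76, 67, 19, 63, 25]
At position 8, page 64 is evicted.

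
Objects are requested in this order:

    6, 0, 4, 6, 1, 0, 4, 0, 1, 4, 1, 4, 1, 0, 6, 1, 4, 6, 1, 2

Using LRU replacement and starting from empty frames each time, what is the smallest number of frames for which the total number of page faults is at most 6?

f=1: 20 faults
f=2: 16 faults
f=3: 9 faults
f=4: 5 faults
f=5: 5 faults
Smallest f with faults ≤ 6 is 4.

4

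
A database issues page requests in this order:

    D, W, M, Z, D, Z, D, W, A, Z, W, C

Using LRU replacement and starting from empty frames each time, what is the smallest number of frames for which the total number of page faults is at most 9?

f=1: 12 faults
f=2: 10 faults
f=3: 9 faults
f=4: 6 faults
f=5: 6 faults
f=6: 6 faults
Smallest f with faults ≤ 9 is 3.

3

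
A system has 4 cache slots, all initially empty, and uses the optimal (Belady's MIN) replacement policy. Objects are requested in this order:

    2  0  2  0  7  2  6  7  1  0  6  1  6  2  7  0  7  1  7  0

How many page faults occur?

2: fault, frames {2}
0: fault, frames {2,0}
2: hit
0: hit
7: fault, frames {2,0,7}
2: hit
6: fault, frames {2,0,7,6}
7: hit
1: fault, evict 7, frames {2,0,6,1}
0: hit
6: hit
1: hit
6: hit
2: hit
7: fault, evict 6, frames {2,0,1,7}
0: hit
7: hit
1: hit
7: hit
0: hit
Page faults: 6.

6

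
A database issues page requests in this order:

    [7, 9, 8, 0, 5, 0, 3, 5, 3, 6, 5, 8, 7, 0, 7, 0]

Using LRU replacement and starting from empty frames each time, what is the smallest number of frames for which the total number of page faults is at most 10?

f=1: 16 faults
f=2: 12 faults
f=3: 10 faults
f=4: 10 faults
f=5: 9 faults
f=6: 8 faults
f=7: 7 faults
Smallest f with faults ≤ 10 is 3.

3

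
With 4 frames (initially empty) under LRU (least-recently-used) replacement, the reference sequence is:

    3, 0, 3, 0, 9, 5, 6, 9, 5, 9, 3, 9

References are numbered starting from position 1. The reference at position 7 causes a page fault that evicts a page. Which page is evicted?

pos 1: 3 → fault, frames (3)
pos 2: 0 → fault, frames (3 0)
pos 3: 3 → hit
pos 4: 0 → hit
pos 5: 9 → fault, frames (3 0 9)
pos 6: 5 → fault, frames (3 0 9 5)
pos 7: 6 → fault, evict 3, frames (0 9 5 6)
At position 7, page 3 is evicted.

3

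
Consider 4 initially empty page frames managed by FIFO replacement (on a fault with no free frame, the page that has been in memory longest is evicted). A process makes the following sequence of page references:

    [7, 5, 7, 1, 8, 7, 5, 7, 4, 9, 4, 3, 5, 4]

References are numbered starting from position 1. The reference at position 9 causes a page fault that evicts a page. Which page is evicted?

7

pos 1: 7 → fault, frames {7}
pos 2: 5 → fault, frames {7,5}
pos 3: 7 → hit
pos 4: 1 → fault, frames {7,5,1}
pos 5: 8 → fault, frames {7,5,1,8}
pos 6: 7 → hit
pos 7: 5 → hit
pos 8: 7 → hit
pos 9: 4 → fault, evict 7, frames {5,1,8,4}
At position 9, page 7 is evicted.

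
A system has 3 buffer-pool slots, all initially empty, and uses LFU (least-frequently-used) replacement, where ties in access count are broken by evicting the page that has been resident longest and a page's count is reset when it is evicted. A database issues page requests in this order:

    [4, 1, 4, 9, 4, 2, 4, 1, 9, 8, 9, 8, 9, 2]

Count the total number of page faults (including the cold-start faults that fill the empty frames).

4 -> fault, frames [4]
1 -> fault, frames [4, 1]
4 -> hit
9 -> fault, frames [4, 1, 9]
4 -> hit
2 -> fault, evict 1, frames [4, 9, 2]
4 -> hit
1 -> fault, evict 9, frames [4, 2, 1]
9 -> fault, evict 2, frames [4, 1, 9]
8 -> fault, evict 1, frames [4, 9, 8]
9 -> hit
8 -> hit
9 -> hit
2 -> fault, evict 8, frames [4, 9, 2]
Page faults: 8.

8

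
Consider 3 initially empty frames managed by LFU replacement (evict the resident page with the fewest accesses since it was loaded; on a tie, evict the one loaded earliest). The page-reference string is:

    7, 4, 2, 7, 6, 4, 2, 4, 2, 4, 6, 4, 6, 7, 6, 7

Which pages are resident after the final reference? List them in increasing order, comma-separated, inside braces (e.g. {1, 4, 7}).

7 → miss, frames {7}
4 → miss, frames {7,4}
2 → miss, frames {7,4,2}
7 → hit
6 → miss, evict 4, frames {7,2,6}
4 → miss, evict 2, frames {7,6,4}
2 → miss, evict 6, frames {7,4,2}
4 → hit
2 → hit
4 → hit
6 → miss, evict 7, frames {4,2,6}
4 → hit
6 → hit
7 → miss, evict 2, frames {4,6,7}
6 → hit
7 → hit

{4, 6, 7}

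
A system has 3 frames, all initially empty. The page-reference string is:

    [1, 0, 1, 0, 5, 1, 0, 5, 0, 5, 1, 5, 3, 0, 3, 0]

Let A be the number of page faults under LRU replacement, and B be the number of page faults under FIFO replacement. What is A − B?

Under LRU: F F . . F . . . . . . . F F . . → 5 faults.
Under FIFO: F F . . F . . . . . . . F . . . → 4 faults.
A − B = 5 − 4 = 1.

1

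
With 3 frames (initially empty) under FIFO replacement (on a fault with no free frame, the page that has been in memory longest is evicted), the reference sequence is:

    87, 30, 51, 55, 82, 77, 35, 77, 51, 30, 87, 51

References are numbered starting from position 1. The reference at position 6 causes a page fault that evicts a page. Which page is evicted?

pos 1: 87 → miss, frames [87]
pos 2: 30 → miss, frames [87, 30]
pos 3: 51 → miss, frames [87, 30, 51]
pos 4: 55 → miss, evict 87, frames [30, 51, 55]
pos 5: 82 → miss, evict 30, frames [51, 55, 82]
pos 6: 77 → miss, evict 51, frames [55, 82, 77]
At position 6, page 51 is evicted.

51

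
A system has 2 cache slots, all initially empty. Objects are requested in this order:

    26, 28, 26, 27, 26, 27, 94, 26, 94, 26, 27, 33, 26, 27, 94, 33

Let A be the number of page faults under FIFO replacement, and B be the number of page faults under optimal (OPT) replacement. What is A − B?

3

Under FIFO: F F . F F . F . . . F F F F F F → 11 faults.
Under OPT: F F . F . . F . . . F F . F F . → 8 faults.
A − B = 11 − 8 = 3.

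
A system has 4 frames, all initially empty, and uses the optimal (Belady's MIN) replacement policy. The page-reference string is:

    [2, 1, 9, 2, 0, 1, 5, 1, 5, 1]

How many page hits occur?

5

2 -> fault, frames {2}
1 -> fault, frames {2,1}
9 -> fault, frames {2,1,9}
2 -> hit
0 -> fault, frames {2,1,9,0}
1 -> hit
5 -> fault, evict 0, frames {2,1,9,5}
1 -> hit
5 -> hit
1 -> hit
Hits: 5.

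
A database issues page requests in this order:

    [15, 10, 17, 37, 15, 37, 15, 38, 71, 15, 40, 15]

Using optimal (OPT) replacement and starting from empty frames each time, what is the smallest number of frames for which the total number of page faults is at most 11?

2

f=1: 12 faults
f=2: 7 faults
f=3: 7 faults
f=4: 7 faults
f=5: 7 faults
f=6: 7 faults
f=7: 7 faults
Smallest f with faults ≤ 11 is 2.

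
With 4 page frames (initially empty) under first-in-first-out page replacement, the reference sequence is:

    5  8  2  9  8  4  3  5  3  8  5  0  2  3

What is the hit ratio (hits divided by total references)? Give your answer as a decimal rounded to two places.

5 -> fault, frames [5]
8 -> fault, frames [5, 8]
2 -> fault, frames [5, 8, 2]
9 -> fault, frames [5, 8, 2, 9]
8 -> hit
4 -> fault, evict 5, frames [8, 2, 9, 4]
3 -> fault, evict 8, frames [2, 9, 4, 3]
5 -> fault, evict 2, frames [9, 4, 3, 5]
3 -> hit
8 -> fault, evict 9, frames [4, 3, 5, 8]
5 -> hit
0 -> fault, evict 4, frames [3, 5, 8, 0]
2 -> fault, evict 3, frames [5, 8, 0, 2]
3 -> fault, evict 5, frames [8, 0, 2, 3]
Hits: 3 of 14 references → 3/14 = 0.2143.

0.21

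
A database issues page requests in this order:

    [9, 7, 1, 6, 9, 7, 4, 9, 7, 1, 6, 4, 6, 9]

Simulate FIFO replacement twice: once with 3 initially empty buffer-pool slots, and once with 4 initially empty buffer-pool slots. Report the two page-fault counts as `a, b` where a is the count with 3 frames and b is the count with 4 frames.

3 frames: F F F F F F F . . F F . . F → 10 faults.
4 frames: F F F F . . F F F F F F . F → 11 faults.
11 > 10: adding a frame increased faults — Belady's anomaly.

10, 11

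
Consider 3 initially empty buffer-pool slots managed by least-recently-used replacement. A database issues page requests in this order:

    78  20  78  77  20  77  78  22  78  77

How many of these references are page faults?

78 -> fault, frames {78}
20 -> fault, frames {78,20}
78 -> hit
77 -> fault, frames {20,78,77}
20 -> hit
77 -> hit
78 -> hit
22 -> fault, evict 20, frames {77,78,22}
78 -> hit
77 -> hit
Page faults: 4.

4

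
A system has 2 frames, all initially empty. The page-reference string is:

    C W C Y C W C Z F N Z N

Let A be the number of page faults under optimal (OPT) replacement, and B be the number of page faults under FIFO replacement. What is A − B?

Under OPT: F F . F . F . F F F . . → 7 faults.
Under FIFO: F F . F F F . F F F F . → 9 faults.
A − B = 7 − 9 = -2.

-2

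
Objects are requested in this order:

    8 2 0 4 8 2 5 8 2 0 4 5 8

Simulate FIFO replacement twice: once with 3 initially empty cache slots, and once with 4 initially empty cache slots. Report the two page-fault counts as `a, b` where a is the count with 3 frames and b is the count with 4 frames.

3 frames: F F F F F F F . . F F . F → 10 faults.
4 frames: F F F F . . F F F F F F F → 11 faults.
11 > 10: adding a frame increased faults — Belady's anomaly.

10, 11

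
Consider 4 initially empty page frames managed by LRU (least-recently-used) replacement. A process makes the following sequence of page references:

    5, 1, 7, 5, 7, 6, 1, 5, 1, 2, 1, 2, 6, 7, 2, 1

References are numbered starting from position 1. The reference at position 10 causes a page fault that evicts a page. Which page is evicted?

pos 1: 5 → fault, frames {5}
pos 2: 1 → fault, frames {5,1}
pos 3: 7 → fault, frames {5,1,7}
pos 4: 5 → hit
pos 5: 7 → hit
pos 6: 6 → fault, frames {1,5,7,6}
pos 7: 1 → hit
pos 8: 5 → hit
pos 9: 1 → hit
pos 10: 2 → fault, evict 7, frames {6,5,1,2}
At position 10, page 7 is evicted.

7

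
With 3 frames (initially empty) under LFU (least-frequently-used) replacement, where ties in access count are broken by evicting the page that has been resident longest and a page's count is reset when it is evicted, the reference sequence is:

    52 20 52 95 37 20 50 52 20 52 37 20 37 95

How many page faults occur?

52 → fault, frames [52]
20 → fault, frames [52, 20]
52 → hit
95 → fault, frames [52, 20, 95]
37 → fault, evict 20, frames [52, 95, 37]
20 → fault, evict 95, frames [52, 37, 20]
50 → fault, evict 37, frames [52, 20, 50]
52 → hit
20 → hit
52 → hit
37 → fault, evict 50, frames [52, 20, 37]
20 → hit
37 → hit
95 → fault, evict 37, frames [52, 20, 95]
Page faults: 8.

8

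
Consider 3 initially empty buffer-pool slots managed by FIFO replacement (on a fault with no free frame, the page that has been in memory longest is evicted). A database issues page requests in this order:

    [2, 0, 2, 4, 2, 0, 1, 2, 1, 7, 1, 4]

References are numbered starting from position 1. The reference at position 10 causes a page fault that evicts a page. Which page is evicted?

4

pos 1: 2 → fault, frames {2}
pos 2: 0 → fault, frames {2,0}
pos 3: 2 → hit
pos 4: 4 → fault, frames {2,0,4}
pos 5: 2 → hit
pos 6: 0 → hit
pos 7: 1 → fault, evict 2, frames {0,4,1}
pos 8: 2 → fault, evict 0, frames {4,1,2}
pos 9: 1 → hit
pos 10: 7 → fault, evict 4, frames {1,2,7}
At position 10, page 4 is evicted.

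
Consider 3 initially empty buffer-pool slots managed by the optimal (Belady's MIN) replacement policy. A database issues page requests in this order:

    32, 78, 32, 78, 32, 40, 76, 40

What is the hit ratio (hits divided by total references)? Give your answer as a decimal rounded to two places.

32 -> fault, frames [32]
78 -> fault, frames [32, 78]
32 -> hit
78 -> hit
32 -> hit
40 -> fault, frames [32, 78, 40]
76 -> fault, evict 78, frames [32, 40, 76]
40 -> hit
Hits: 4 of 8 references → 4/8 = 0.5000.

0.50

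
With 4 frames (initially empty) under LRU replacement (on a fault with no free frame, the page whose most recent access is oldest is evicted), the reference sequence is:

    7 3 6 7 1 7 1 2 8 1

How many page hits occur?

4

7 -> miss, frames [7]
3 -> miss, frames [7, 3]
6 -> miss, frames [7, 3, 6]
7 -> hit
1 -> miss, frames [3, 6, 7, 1]
7 -> hit
1 -> hit
2 -> miss, evict 3, frames [6, 7, 1, 2]
8 -> miss, evict 6, frames [7, 1, 2, 8]
1 -> hit
Hits: 4.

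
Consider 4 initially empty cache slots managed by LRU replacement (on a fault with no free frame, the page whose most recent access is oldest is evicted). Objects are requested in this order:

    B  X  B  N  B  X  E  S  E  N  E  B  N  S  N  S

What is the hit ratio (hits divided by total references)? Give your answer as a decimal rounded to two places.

B -> miss, frames (B)
X -> miss, frames (B X)
B -> hit
N -> miss, frames (X B N)
B -> hit
X -> hit
E -> miss, frames (N B X E)
S -> miss, evict N, frames (B X E S)
E -> hit
N -> miss, evict B, frames (X S E N)
E -> hit
B -> miss, evict X, frames (S N E B)
N -> hit
S -> hit
N -> hit
S -> hit
Hits: 9 of 16 references → 9/16 = 0.5625.

0.56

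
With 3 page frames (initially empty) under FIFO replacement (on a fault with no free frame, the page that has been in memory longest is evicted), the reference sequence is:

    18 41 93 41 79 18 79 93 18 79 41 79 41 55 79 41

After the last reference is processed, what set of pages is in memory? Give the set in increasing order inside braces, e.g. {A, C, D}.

{41, 55, 79}

18 -> miss, frames {18}
41 -> miss, frames {18,41}
93 -> miss, frames {18,41,93}
41 -> hit
79 -> miss, evict 18, frames {41,93,79}
18 -> miss, evict 41, frames {93,79,18}
79 -> hit
93 -> hit
18 -> hit
79 -> hit
41 -> miss, evict 93, frames {79,18,41}
79 -> hit
41 -> hit
55 -> miss, evict 79, frames {18,41,55}
79 -> miss, evict 18, frames {41,55,79}
41 -> hit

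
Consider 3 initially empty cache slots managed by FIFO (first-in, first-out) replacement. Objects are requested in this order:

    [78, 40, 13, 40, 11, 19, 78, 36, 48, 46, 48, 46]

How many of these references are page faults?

78 → miss, frames {78}
40 → miss, frames {78,40}
13 → miss, frames {78,40,13}
40 → hit
11 → miss, evict 78, frames {40,13,11}
19 → miss, evict 40, frames {13,11,19}
78 → miss, evict 13, frames {11,19,78}
36 → miss, evict 11, frames {19,78,36}
48 → miss, evict 19, frames {78,36,48}
46 → miss, evict 78, frames {36,48,46}
48 → hit
46 → hit
Page faults: 9.

9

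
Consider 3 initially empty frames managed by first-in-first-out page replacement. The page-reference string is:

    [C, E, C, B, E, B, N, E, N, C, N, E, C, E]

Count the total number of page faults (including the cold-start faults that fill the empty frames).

C → fault, frames [C]
E → fault, frames [C, E]
C → hit
B → fault, frames [C, E, B]
E → hit
B → hit
N → fault, evict C, frames [E, B, N]
E → hit
N → hit
C → fault, evict E, frames [B, N, C]
N → hit
E → fault, evict B, frames [N, C, E]
C → hit
E → hit
Page faults: 6.

6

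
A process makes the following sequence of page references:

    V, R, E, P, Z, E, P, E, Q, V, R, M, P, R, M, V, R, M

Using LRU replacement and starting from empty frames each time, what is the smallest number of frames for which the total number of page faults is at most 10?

f=1: 18 faults
f=2: 17 faults
f=3: 11 faults
f=4: 10 faults
f=5: 10 faults
f=6: 7 faults
f=7: 7 faults
Smallest f with faults ≤ 10 is 4.

4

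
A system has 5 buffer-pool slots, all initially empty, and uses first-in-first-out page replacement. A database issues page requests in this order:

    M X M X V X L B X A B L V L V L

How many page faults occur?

M: fault, frames [M]
X: fault, frames [M, X]
M: hit
X: hit
V: fault, frames [M, X, V]
X: hit
L: fault, frames [M, X, V, L]
B: fault, frames [M, X, V, L, B]
X: hit
A: fault, evict M, frames [X, V, L, B, A]
B: hit
L: hit
V: hit
L: hit
V: hit
L: hit
Page faults: 6.

6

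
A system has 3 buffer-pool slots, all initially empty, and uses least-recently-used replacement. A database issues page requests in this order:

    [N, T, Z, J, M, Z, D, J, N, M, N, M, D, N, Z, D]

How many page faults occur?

N -> fault, frames (N)
T -> fault, frames (N T)
Z -> fault, frames (N T Z)
J -> fault, evict N, frames (T Z J)
M -> fault, evict T, frames (Z J M)
Z -> hit
D -> fault, evict J, frames (M Z D)
J -> fault, evict M, frames (Z D J)
N -> fault, evict Z, frames (D J N)
M -> fault, evict D, frames (J N M)
N -> hit
M -> hit
D -> fault, evict J, frames (N M D)
N -> hit
Z -> fault, evict M, frames (D N Z)
D -> hit
Page faults: 11.

11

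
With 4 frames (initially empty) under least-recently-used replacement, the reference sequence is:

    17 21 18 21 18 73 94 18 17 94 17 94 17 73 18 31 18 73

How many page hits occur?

11

17: fault, frames {17}
21: fault, frames {17,21}
18: fault, frames {17,21,18}
21: hit
18: hit
73: fault, frames {17,21,18,73}
94: fault, evict 17, frames {21,18,73,94}
18: hit
17: fault, evict 21, frames {73,94,18,17}
94: hit
17: hit
94: hit
17: hit
73: hit
18: hit
31: fault, evict 94, frames {17,73,18,31}
18: hit
73: hit
Hits: 11.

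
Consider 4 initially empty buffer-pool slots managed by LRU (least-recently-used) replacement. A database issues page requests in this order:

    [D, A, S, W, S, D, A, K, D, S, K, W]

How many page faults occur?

6

D: miss, frames [D]
A: miss, frames [D, A]
S: miss, frames [D, A, S]
W: miss, frames [D, A, S, W]
S: hit
D: hit
A: hit
K: miss, evict W, frames [S, D, A, K]
D: hit
S: hit
K: hit
W: miss, evict A, frames [D, S, K, W]
Page faults: 6.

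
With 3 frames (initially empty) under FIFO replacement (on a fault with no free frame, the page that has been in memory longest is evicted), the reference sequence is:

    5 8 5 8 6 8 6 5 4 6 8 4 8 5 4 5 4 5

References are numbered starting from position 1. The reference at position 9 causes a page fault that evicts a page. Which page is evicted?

pos 1: 5: fault, frames (5)
pos 2: 8: fault, frames (5 8)
pos 3: 5: hit
pos 4: 8: hit
pos 5: 6: fault, frames (5 8 6)
pos 6: 8: hit
pos 7: 6: hit
pos 8: 5: hit
pos 9: 4: fault, evict 5, frames (8 6 4)
At position 9, page 5 is evicted.

5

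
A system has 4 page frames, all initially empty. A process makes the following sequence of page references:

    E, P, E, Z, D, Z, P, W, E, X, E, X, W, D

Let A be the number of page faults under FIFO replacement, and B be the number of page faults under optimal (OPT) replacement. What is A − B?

1

Under FIFO: F F . F F . . F F F . . . . → 7 faults.
Under OPT: F F . F F . . F . F . . . . → 6 faults.
A − B = 7 − 6 = 1.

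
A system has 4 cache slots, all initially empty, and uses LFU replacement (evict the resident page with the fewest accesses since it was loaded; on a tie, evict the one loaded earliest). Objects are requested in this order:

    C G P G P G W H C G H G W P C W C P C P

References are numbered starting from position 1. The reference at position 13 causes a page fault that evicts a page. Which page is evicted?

pos 1: C → fault, frames [C]
pos 2: G → fault, frames [C, G]
pos 3: P → fault, frames [C, G, P]
pos 4: G → hit
pos 5: P → hit
pos 6: G → hit
pos 7: W → fault, frames [C, G, P, W]
pos 8: H → fault, evict C, frames [G, P, W, H]
pos 9: C → fault, evict W, frames [G, P, H, C]
pos 10: G → hit
pos 11: H → hit
pos 12: G → hit
pos 13: W → fault, evict C, frames [G, P, H, W]
At position 13, page C is evicted.

C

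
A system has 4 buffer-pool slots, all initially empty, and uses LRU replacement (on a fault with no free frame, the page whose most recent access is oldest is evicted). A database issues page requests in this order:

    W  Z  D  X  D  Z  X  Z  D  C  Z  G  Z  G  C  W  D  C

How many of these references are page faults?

8

W → fault, frames {W}
Z → fault, frames {W,Z}
D → fault, frames {W,Z,D}
X → fault, frames {W,Z,D,X}
D → hit
Z → hit
X → hit
Z → hit
D → hit
C → fault, evict W, frames {X,Z,D,C}
Z → hit
G → fault, evict X, frames {D,C,Z,G}
Z → hit
G → hit
C → hit
W → fault, evict D, frames {Z,G,C,W}
D → fault, evict Z, frames {G,C,W,D}
C → hit
Page faults: 8.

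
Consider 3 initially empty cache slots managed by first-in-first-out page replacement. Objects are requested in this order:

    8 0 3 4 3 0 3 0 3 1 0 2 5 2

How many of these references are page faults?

8

8 → miss, frames {8}
0 → miss, frames {8,0}
3 → miss, frames {8,0,3}
4 → miss, evict 8, frames {0,3,4}
3 → hit
0 → hit
3 → hit
0 → hit
3 → hit
1 → miss, evict 0, frames {3,4,1}
0 → miss, evict 3, frames {4,1,0}
2 → miss, evict 4, frames {1,0,2}
5 → miss, evict 1, frames {0,2,5}
2 → hit
Page faults: 8.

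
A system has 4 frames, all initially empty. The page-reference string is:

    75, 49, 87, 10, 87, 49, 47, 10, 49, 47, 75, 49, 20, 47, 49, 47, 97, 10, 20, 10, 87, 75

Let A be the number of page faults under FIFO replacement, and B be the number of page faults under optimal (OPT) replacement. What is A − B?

3

Under FIFO: F F F F . . F . . . F F F . . . F F . . F F → 12 faults.
Under OPT: F F F F . . F . . . . . F . . . F . . . F F → 9 faults.
A − B = 12 − 9 = 3.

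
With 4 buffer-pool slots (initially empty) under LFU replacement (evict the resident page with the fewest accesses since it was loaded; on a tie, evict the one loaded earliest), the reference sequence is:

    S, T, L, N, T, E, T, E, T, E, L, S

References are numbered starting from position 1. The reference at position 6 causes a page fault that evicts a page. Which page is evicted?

pos 1: S: miss, frames (S)
pos 2: T: miss, frames (S T)
pos 3: L: miss, frames (S T L)
pos 4: N: miss, frames (S T L N)
pos 5: T: hit
pos 6: E: miss, evict S, frames (T L N E)
At position 6, page S is evicted.

S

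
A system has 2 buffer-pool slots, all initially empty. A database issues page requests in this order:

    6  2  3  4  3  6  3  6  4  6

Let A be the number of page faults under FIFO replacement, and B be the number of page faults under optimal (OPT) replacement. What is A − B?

Under FIFO: F F F F . F F . F F → 8 faults.
Under OPT: F F F F . F . . F . → 6 faults.
A − B = 8 − 6 = 2.

2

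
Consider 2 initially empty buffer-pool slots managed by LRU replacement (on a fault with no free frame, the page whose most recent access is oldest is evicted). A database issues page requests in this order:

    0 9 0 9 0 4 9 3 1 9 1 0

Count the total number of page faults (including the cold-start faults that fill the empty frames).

0 → fault, frames [0]
9 → fault, frames [0, 9]
0 → hit
9 → hit
0 → hit
4 → fault, evict 9, frames [0, 4]
9 → fault, evict 0, frames [4, 9]
3 → fault, evict 4, frames [9, 3]
1 → fault, evict 9, frames [3, 1]
9 → fault, evict 3, frames [1, 9]
1 → hit
0 → fault, evict 9, frames [1, 0]
Page faults: 8.

8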